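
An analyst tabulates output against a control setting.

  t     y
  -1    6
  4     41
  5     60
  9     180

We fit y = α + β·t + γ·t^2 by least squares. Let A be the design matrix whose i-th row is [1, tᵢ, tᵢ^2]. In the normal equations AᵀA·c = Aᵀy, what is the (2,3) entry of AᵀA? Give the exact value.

Row 2 ↔ basis t, column 3 ↔ basis t^2, so (AᵀA)_{2,3} = Σᵢ (t)·(t^2) = (-1)·(1) + (4)·(16) + (5)·(25) + (9)·(81) = 917.

917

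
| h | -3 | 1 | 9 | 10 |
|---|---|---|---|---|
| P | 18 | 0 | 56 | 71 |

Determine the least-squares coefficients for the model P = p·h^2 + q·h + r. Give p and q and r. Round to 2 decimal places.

Forming AᵀA = [[16643, 1703, 191]; [1703, 191, 17]; [191, 17, 4]] and AᵀP = [11798, 1160, 145]ᵀ gives AᵀA·[p, q, r]ᵀ = AᵀP.
Solving the 3×3 system (Gaussian elimination) gives p = 157/165, q = -2114/825, r = 469/275.

p = 0.95, q = -2.56, r = 1.71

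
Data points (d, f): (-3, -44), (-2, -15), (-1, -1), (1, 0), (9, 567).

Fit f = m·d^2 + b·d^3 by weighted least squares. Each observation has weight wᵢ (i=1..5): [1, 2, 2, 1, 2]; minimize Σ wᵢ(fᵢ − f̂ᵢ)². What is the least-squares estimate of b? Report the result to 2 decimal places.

b = 0.98

Setting ∂/∂m … = 0 gives: 13238·m + 117790·b = 91336;  117790·m + 1063742·b = 828116.
Δ = 13238·1063742 − 117790² = 207332496.
m = (91336·1063742 − 117790·828116)/207332496 = -5358949/2879618; b = (13238·828116 − 117790·91336)/207332496 = 2835169/2879618.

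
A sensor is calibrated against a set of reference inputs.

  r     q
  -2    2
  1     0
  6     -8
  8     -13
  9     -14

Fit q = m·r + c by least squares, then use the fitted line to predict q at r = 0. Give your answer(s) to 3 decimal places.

Setting ∂/∂m … = 0 gives: 186·m + 22·c = -282;  22·m + 5·c = -33.
Determinant 186·5 − 22² = 446.
m = ((-282)·5 − 22·(-33))/446 = -342/223; c = (186·(-33) − 22·(-282))/446 = 33/223.
At r = 0: q̂ = (-342/223)·(0) + (33/223)·(1) = 33/223.

q̂ = 0.148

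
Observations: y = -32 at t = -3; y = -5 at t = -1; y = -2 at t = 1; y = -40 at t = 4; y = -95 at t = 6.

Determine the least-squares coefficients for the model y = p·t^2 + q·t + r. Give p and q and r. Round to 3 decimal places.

p = -2.911, q = 1.735, r = -0.554

The normal equations are: 1635·p + 253·q + 63·r = -4355;  253·p + 63·q + 7·r = -631;  63·p + 7·q + 5·r = -174.
(Σt^2·t^2 = 1635, Σt^2·t = 253, Σt^2 = 63, Σt·t = 63, Σt = 7, Σ1 = 5, Σt^2·y = -4355, Σt·y = -631, Σy = -174.)
Inverting the 3×3 Gram matrix, [p, q, r]ᵀ = [-128017/43982, 76289/43982, -12182/21991]ᵀ.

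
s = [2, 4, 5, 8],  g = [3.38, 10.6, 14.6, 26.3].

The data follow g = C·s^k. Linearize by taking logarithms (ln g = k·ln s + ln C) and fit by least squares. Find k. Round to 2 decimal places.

With ln gᵢ as the transformed response and ln sᵢ as the regressor:
Σln s = 5.7683, Σ(ln s)² = 9.3166, Σln g = 9.5293, Σln s·ln g = 15.2308.
Equations: 9.3166·k + 5.7683·ln C = 15.2308;  5.7683·k + 4·ln C = 9.5293.
Solving (det = 3.9930): k = 1.49139, ln C = 0.23163.

k = 1.49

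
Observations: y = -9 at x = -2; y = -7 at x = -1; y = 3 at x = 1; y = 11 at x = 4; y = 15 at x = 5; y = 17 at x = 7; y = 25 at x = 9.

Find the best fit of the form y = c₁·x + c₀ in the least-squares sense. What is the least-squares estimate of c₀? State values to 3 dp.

c₀ = -2.194

The normal equations are: 177·c₁ + 23·c₀ = 491;  23·c₁ + 7·c₀ = 55.
(Σx·x = 177, Σx = 23, Σ1 = 7, Σx·y = 491, Σy = 55.)
Δ = 177·7 − 23² = 710.
c₁ = (491·7 − 23·55)/710 = 1086/355; c₀ = (177·55 − 23·491)/710 = -779/355.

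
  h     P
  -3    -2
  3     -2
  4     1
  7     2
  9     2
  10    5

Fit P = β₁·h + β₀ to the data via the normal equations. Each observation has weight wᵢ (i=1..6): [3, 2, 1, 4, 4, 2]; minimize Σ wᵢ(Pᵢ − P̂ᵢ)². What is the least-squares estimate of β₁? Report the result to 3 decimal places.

Normal-equation sums: Σwᵢ·h·h = 781, Σwᵢ·h = 85, Σwᵢ·1 = 16.
Right-hand side: Σwᵢ·h·P = 238, Σwᵢ·P = 17.
det = 781·16 − 85² = 5271.
β₁ = (238·16 − 85·17)/5271 = 2363/5271; β₀ = (781·17 − 85·238)/5271 = -6953/5271.

β₁ = 0.448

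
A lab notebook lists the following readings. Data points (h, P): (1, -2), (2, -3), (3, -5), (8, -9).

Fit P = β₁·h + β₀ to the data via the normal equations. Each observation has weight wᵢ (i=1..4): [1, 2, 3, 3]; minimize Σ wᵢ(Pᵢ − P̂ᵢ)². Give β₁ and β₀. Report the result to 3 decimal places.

β₁ = -0.946, β₀ = -1.563

The normal equations are: 228·β₁ + 38·β₀ = -275;  38·β₁ + 9·β₀ = -50.
Δ = 228·9 − 38² = 608.
β₁ = ((-275)·9 − 38·(-50))/608 = -575/608; β₀ = (228·(-50) − 38·(-275))/608 = -25/16.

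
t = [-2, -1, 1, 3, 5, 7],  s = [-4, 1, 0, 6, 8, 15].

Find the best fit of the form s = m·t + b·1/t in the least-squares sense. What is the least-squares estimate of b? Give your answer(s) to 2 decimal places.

b = -2.34

The normal equations are: 89·m + 6·b = 170;  6·m + (106789/44100)·b = 236/35.
Δ = 89·(106789/44100) − 6² = 7916621/44100.
m = (170·(106789/44100) − 6·(236/35))/(7916621/44100) = 16369970/7916621; b = (89·(236/35) − 6·170)/(7916621/44100) = -18516960/7916621.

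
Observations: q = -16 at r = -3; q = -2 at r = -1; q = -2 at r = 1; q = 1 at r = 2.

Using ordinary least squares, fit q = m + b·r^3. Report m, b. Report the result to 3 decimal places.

With design matrix M, MᵀM = [[4, -19]; [-19, 795]] and Mᵀq = [-19, 440]ᵀ.
Determinant 4·795 − (-19)² = 2819.
m = ((-19)·795 − (-19)·440)/2819 = -6745/2819; b = (4·440 − (-19)·(-19))/2819 = 1399/2819.

m = -2.393, b = 0.496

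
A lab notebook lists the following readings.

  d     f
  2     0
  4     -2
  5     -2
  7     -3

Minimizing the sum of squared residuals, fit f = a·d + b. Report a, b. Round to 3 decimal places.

a = -0.577, b = 0.846

XᵀX·[a, b]ᵀ = Xᵀf reads: 94·a + 18·b = -39;  18·a + 4·b = -7.
(Σd·d = 94, Σd = 18, Σ1 = 4, Σd·f = -39, Σf = -7.)
det = 94·4 − 18² = 52.
a = ((-39)·4 − 18·(-7))/52 = -15/26; b = (94·(-7) − 18·(-39))/52 = 11/13.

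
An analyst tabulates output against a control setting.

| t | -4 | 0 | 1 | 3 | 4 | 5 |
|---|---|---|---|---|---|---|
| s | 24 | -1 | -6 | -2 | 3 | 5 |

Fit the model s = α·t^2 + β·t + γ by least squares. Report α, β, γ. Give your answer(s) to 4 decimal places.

α = 0.9055, β = -2.8605, γ = -1.9874

The normal equations are: 1219·α + 153·β + 67·γ = 533;  153·α + 67·β + 9·γ = -71;  67·α + 9·β + 6·γ = 23.
(Σt^2·t^2 = 1219, Σt^2·t = 153, Σt^2 = 67, Σt·t = 67, Σt = 9, Σ1 = 6, Σt^2·s = 533, Σt·s = -71, Σs = 23.)
Row-reducing yields α = 60941/67300, β = -38503/13460, γ = -33438/16825.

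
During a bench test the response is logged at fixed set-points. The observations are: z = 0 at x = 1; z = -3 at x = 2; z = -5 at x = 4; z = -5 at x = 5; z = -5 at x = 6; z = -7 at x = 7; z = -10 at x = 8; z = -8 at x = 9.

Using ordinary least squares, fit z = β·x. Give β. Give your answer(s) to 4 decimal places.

β = -1.0217

Normal-equation sums: Σx·x = 276.
And Σx·z = -282.
Hence β = -282 / 276 ≈ -1.02174.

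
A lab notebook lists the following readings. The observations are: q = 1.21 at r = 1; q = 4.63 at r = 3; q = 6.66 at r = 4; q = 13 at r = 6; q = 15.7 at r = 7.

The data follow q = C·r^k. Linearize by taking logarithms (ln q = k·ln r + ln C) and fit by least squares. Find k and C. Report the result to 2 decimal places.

k = 1.32, C = 1.16

With ln qᵢ as the transformed response and ln rᵢ as the regressor:
Σln r = 6.2226, Σ(ln r)² = 10.1257, Σln q = 8.9379, Σln r·ln q = 14.2664.
Equations: 10.1257·k + 6.2226·ln C = 14.2664;  6.2226·k + 5·ln C = 8.9379.
Solving (det = 11.9082): k = 1.31970, ln C = 0.14519, so C = exp(0.14519) = 1.15626.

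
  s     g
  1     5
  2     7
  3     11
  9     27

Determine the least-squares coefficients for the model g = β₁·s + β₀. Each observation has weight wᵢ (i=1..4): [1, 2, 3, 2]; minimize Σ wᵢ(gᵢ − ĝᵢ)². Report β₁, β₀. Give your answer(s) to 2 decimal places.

Normal-equation sums: Σwᵢ·s·s = 198, Σwᵢ·s = 32, Σwᵢ·1 = 8.
For MᵀWg: Σwᵢ·s·g = 618, Σwᵢ·g = 106.
So MᵀWM·[β₁, β₀]ᵀ = MᵀWg: [[198, 32]; [32, 8]]·[β₁, β₀]ᵀ = [618, 106]ᵀ.
det = 198·8 − 32² = 560.
β₁ = (618·8 − 32·106)/560 = 97/35; β₀ = (198·106 − 32·618)/560 = 303/140.

β₁ = 2.77, β₀ = 2.16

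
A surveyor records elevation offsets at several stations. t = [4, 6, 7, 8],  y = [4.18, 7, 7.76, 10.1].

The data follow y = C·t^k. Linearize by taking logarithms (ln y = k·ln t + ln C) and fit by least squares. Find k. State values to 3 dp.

Taking logs, ln y = k·ln t + ln C, so regress ln y on ln t.
Σln t = 7.2034, Σ(ln t)² = 13.2429, Σln y = 7.7377, Σln t·ln y = 14.2654.
Equations: 13.2429·k + 7.2034·ln C = 14.2654;  7.2034·k + 4·ln C = 7.7377.
Δ = 13.2429·4 − (7.2034)² = 1.0824; k = (14.2654·4 − 7.2034·7.7377)/1.0824 = 1.22262, ln C = (13.2429·7.7377 − 7.2034·14.2654)/1.0824 = -0.26732.

k = 1.223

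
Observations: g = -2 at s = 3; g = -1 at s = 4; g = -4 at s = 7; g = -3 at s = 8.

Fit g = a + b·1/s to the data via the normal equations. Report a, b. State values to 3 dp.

AᵀA·[a, b]ᵀ = Aᵀg reads: 4·a + (143/168)·b = -10;  (143/168)·a + (5917/28224)·b = -313/168.
Eliminating b: (5917/28224)·(row 1) − (143/168)·(row 2) gives (1073/9408)·a = (5917/28224)·(-10) − (143/168)·(-313/168) = -14411/28224, so a = -14411/3219.
Then b = ((-313/168) − (143/168)·(-14411/3219))/(5917/28224) = 9968/1073.

a = -4.477, b = 9.290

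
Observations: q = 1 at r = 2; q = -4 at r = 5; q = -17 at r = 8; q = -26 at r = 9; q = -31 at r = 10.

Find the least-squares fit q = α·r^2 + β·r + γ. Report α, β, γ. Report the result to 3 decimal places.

α = -0.477, β = 1.618, γ = -0.262

Compute the Gram sums: Σr^2·r^2 = 21298, Σr^2·r = 2374, Σr^2 = 274, Σr·r = 274, Σr = 34, Σ1 = 5.
Right-hand side: Σr^2·q = -6390, Σr·q = -698, Σq = -77.
AᵀA·[α, β, γ]ᵀ = Aᵀq becomes [[21298, 2374, 274]; [2374, 274, 34]; [274, 34, 5]]·[α, β, γ]ᵀ = [-6390, -698, -77]ᵀ.
Solving the 3×3 system (Gaussian elimination) gives α = -2381/4992, β = 8075/4992, γ = -109/416.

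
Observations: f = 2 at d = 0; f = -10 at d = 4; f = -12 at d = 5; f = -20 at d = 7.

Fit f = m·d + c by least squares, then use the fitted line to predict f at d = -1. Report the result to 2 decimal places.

f̂ = 5.38

Normal-equation sums: Σd·d = 90, Σd = 16, Σ1 = 4.
And Σd·f = -240, Σf = -40.
Normal equations: [[90, 16]; [16, 4]]·[m, c]ᵀ = [-240, -40]ᵀ.
Δ = 90·4 − 16² = 104.
m = ((-240)·4 − 16·(-40))/104 = -40/13; c = (90·(-40) − 16·(-240))/104 = 30/13.
At d = -1: f̂ = (-40/13)·(-1) + (30/13)·(1) = 70/13.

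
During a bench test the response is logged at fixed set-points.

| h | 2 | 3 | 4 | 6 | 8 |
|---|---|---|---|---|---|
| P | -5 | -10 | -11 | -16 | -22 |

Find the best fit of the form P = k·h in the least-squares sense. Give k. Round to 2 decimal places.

k = -2.76

Compute the Gram sums: Σh·h = 129.
Moment sums: Σh·P = -356.
k = (-356)/129 = -2.75969.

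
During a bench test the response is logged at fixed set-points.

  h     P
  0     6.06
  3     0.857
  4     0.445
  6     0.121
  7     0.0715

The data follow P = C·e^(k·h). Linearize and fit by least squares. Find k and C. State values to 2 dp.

Linearized form: ln P = k·h + ln C. From the 5 transformed points,
XᵀX = [[110.0000, 20.0000]; [20.0000, 5]], rhs = [-34.8399, -3.9123]ᵀ  (here Σh = 20.0000, Σ(h)² = 110.0000, Σln P = -3.9123, Σh·ln P = -34.8399).
Δ = 110.0000·5 − (20.0000)² = 150.0000; k = (-34.8399·5 − 20.0000·-3.9123)/150.0000 = -0.63969, ln C = (110.0000·-3.9123 − 20.0000·-34.8399)/150.0000 = 1.77629, so C = exp(1.77629) = 5.90788.

k = -0.64, C = 5.91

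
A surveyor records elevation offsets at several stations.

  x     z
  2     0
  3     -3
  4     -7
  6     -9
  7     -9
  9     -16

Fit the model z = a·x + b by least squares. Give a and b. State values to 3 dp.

AᵀA·[a, b]ᵀ = Aᵀz reads: 195·a + 31·b = -298;  31·a + 6·b = -44.
Δ = 195·6 − 31² = 209.
a = ((-298)·6 − 31·(-44))/209 = -424/209; b = (195·(-44) − 31·(-298))/209 = 658/209.

a = -2.029, b = 3.148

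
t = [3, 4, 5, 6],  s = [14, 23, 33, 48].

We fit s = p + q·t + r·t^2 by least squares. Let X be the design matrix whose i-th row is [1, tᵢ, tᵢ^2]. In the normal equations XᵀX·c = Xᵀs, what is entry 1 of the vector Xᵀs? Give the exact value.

118

Entry 1 ↔ basis 1, so (Xᵀs)_{1} = Σᵢ sᵢ = (1)·(14) + (1)·(23) + (1)·(33) + (1)·(48) = 118.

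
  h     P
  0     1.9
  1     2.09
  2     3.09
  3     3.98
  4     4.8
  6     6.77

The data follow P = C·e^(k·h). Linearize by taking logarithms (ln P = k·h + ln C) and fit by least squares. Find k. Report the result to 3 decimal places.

k = 0.224

Taking logs, ln P = k·h + ln C, so regress ln P on h.
Σh = 16.0000, Σ(h)² = 66.0000, Σln P = 7.3696, Σh·ln P = 24.8868.
Equations: 66.0000·k + 16.0000·ln C = 24.8868;  16.0000·k + 6·ln C = 7.3696.
Solving (det = 140.0000): k = 0.22434, ln C = 0.63003.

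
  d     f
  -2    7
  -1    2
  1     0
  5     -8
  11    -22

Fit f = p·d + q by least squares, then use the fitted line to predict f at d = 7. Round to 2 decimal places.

Entries of XᵀX: Σd·d = 152, Σd = 14, Σ1 = 5.
For Xᵀf: Σd·f = -298, Σf = -21.
det = 152·5 − 14² = 564.
p = ((-298)·5 − 14·(-21))/564 = -299/141; q = (152·(-21) − 14·(-298))/564 = 245/141.
At d = 7: f̂ = (-299/141)·(7) + (245/141)·(1) = -616/47.

f̂ = -13.11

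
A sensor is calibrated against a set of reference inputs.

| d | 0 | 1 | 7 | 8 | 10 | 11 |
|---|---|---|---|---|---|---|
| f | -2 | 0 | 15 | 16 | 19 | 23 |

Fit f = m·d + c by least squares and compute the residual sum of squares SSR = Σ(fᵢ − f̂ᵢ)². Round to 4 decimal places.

Setting ∂/∂m … = 0 gives: 335·m + 37·c = 676;  37·m + 6·c = 71.
Eliminating c: 6·(row 1) − 37·(row 2) gives 641·m = 6·676 − 37·71 = 1429, so m = 1429/641.
Then c = (71 − 37·(1429/641))/6 = -1227/641.
Residuals: -55/641, -202/641, 839/641, 51/641, -884/641, 251/641; SSR = 2488/641.

SSR = 3.8814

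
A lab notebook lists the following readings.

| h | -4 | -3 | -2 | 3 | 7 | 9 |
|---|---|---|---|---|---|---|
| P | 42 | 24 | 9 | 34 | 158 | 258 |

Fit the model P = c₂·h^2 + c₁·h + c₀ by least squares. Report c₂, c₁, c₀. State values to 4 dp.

Entries of MᵀM: Σh^2·h^2 = 9396, Σh^2·h = 1000, Σh^2 = 168, Σh·h = 168, Σh = 10, Σ1 = 6.
For MᵀP: Σh^2·P = 29870, Σh·P = 3272, ΣP = 525.
MᵀM·[c₂, c₁, c₀]ᵀ = MᵀP becomes [[9396, 1000, 168]; [1000, 168, 10]; [168, 10, 6]]·[c₂, c₁, c₀]ᵀ = [29870, 3272, 525]ᵀ.
Inverting the 3×3 Gram matrix, [c₂, c₁, c₀]ᵀ = [427415/143742, 81081/47914, 102200/71871]ᵀ.

c₂ = 2.9735, c₁ = 1.6922, c₀ = 1.4220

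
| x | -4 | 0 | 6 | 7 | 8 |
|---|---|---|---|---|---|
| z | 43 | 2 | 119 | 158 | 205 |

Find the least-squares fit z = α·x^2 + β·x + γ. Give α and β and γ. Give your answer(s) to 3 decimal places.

α = 2.964, β = 1.627, γ = 2.067

Compute the Gram sums: Σx^2·x^2 = 8049, Σx^2·x = 1007, Σx^2 = 165, Σx·x = 165, Σx = 17, Σ1 = 5.
And Σx^2·z = 25834, Σx·z = 3288, Σz = 527.
Normal equations: [[8049, 1007, 165]; [1007, 165, 17]; [165, 17, 5]]·[α, β, γ]ᵀ = [25834, 3288, 527]ᵀ.
Solving the 3×3 system (Gaussian elimination) gives α = 594461/200582, β = 326317/200582, γ = 207326/100291.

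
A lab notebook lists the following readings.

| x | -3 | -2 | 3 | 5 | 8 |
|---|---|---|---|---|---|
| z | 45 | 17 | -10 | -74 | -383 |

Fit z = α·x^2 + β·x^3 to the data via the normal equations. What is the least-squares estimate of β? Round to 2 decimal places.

β = -1.00

From the data, Σx^2·x^2 = 4899, Σx^2·x^3 = 35861, Σx^3·x^3 = 279291.
Moment sums: Σx^2·z = -25979, Σx^3·z = -206967.
MᵀM·[α, β]ᵀ = Mᵀz becomes [[4899, 35861]; [35861, 279291]]·[α, β]ᵀ = [-25979, -206967]ᵀ.
Eliminating β: 279291·(row 1) − 35861·(row 2) gives 82235288·α = 279291·(-25979) − 35861·(-206967) = 166342698, so α = 83171349/41117644.
Then β = ((-206967) − 35861·(83171349/41117644))/279291 = -41149207/41117644.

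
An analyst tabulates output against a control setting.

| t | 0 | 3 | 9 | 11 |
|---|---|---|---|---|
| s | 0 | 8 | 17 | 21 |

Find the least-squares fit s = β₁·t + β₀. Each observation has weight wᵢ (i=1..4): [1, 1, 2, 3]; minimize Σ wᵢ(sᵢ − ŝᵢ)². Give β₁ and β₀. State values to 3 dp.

Normal-equation sums: Σwᵢ·t·t = 534, Σwᵢ·t = 54, Σwᵢ·1 = 7.
For XᵀWs: Σwᵢ·t·s = 1023, Σwᵢ·s = 105.
Δ = 534·7 − 54² = 822.
β₁ = (1023·7 − 54·105)/822 = 497/274; β₀ = (534·105 − 54·1023)/822 = 138/137.

β₁ = 1.814, β₀ = 1.007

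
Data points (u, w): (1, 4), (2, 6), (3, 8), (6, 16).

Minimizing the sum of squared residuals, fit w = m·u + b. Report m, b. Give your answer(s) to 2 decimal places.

m = 2.43, b = 1.21

Forming XᵀX = [[50, 12]; [12, 4]] and Xᵀw = [136, 34]ᵀ gives XᵀX·[m, b]ᵀ = Xᵀw.
Δ = 50·4 − 12² = 56.
m = (136·4 − 12·34)/56 = 17/7; b = (50·34 − 12·136)/56 = 17/14.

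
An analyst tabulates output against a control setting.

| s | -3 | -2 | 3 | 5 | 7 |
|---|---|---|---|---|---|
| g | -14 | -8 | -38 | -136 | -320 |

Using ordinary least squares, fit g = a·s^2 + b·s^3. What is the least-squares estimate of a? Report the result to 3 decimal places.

Normal-equation sums: Σs^2·s^2 = 3204, Σs^2·s^3 = 19900, Σs^3·s^3 = 134796.
For Xᵀg: Σs^2·g = -19580, Σs^3·g = -127344.
So XᵀX·[a, b]ᵀ = Xᵀg: [[3204, 19900]; [19900, 134796]]·[a, b]ᵀ = [-19580, -127344]ᵀ.
Determinant 3204·134796 − 19900² = 35876384.
a = ((-19580)·134796 − 19900·(-127344))/35876384 = -6572505/2242274; b = (3204·(-127344) − 19900·(-19580))/35876384 = -1148011/2242274.

a = -2.931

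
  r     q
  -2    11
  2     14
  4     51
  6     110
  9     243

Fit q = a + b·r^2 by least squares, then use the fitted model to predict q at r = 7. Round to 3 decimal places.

q̂ = 147.974

Sums needed: Σ1 = 5, Σr^2 = 141, Σr^2·r^2 = 8145.
For Aᵀq: Σq = 429, Σr^2·q = 24559.
AᵀA·[a, b]ᵀ = Aᵀq becomes [[5, 141]; [141, 8145]]·[a, b]ᵀ = [429, 24559]ᵀ.
Eliminating b: 8145·(row 1) − 141·(row 2) gives 20844·a = 8145·429 − 141·24559 = 31386, so a = 5231/3474.
Then b = (24559 − 141·(5231/3474))/8145 = 31153/10422.
At r = 7: q̂ = (5231/3474)·(1) + (31153/10422)·(49) = 771095/5211.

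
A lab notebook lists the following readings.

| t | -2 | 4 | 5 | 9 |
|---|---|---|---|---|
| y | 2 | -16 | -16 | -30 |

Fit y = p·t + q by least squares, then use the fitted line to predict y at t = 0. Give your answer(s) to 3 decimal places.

ŷ = -3.516

From the data, Σt·t = 126, Σt = 16, Σ1 = 4.
Right-hand side: Σt·y = -418, Σy = -60.
So MᵀM·[p, q]ᵀ = Mᵀy: [[126, 16]; [16, 4]]·[p, q]ᵀ = [-418, -60]ᵀ.
Δ = 126·4 − 16² = 248.
p = ((-418)·4 − 16·(-60))/248 = -89/31; q = (126·(-60) − 16·(-418))/248 = -109/31.
At t = 0: ŷ = (-89/31)·(0) + (-109/31)·(1) = -109/31.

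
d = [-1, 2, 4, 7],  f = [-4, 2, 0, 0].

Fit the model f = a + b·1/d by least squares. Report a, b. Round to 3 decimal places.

a = -0.400, b = 3.719

Forming MᵀM = [[4, -3/28]; [-3/28, 1045/784]] and Mᵀf = [-2, 5]ᵀ gives MᵀM·[a, b]ᵀ = Mᵀf.
Determinant 4·(1045/784) − (-3/28)² = 4171/784.
a = ((-2)·(1045/784) − (-3/28)·5)/(4171/784) = -1670/4171; b = (4·5 − (-3/28)·(-2))/(4171/784) = 15512/4171.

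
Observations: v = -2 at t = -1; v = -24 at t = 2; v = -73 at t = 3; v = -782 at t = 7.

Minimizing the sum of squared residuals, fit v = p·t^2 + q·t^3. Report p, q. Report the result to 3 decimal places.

p = -2.233, q = -1.961

Sums needed: Σt^2·t^2 = 2499, Σt^2·t^3 = 17081, Σt^3·t^3 = 118443.
And Σt^2·v = -39073, Σt^3·v = -270387.
Normal equations: [[2499, 17081]; [17081, 118443]]·[p, q]ᵀ = [-39073, -270387]ᵀ.
Eliminating q: 118443·(row 1) − 17081·(row 2) gives 4228496·p = 118443·(-39073) − 17081·(-270387) = -9442992, so p = -590187/264281.
Then q = ((-270387) − 17081·(-590187/264281))/118443 = -518200/264281.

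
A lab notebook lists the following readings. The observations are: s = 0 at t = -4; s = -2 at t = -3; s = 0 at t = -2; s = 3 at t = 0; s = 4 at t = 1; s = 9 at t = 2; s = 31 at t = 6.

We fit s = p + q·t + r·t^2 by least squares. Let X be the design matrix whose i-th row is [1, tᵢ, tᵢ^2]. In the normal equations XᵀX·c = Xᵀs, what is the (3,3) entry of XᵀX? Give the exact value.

Row 3 ↔ basis t^2, column 3 ↔ basis t^2, so (XᵀX)_{3,3} = Σᵢ (t^2)·(t^2) = (16)·(16) + (9)·(9) + (4)·(4) + (0)·(0) + (1)·(1) + (4)·(4) + (36)·(36) = 1666.

1666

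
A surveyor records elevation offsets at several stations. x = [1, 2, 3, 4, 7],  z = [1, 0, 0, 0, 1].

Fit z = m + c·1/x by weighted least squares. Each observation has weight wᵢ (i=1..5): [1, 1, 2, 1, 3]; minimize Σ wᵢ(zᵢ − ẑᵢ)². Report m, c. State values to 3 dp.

m = 0.496, c = 0.010

Compute the Gram sums: Σwᵢ·1 = 8, Σwᵢ·1/x = 239/84, Σwᵢ·1/x·1/x = 11261/7056.
Right-hand side: Σwᵢ·z = 4, Σwᵢ·1/x·z = 10/7.
So MᵀWM·[m, c]ᵀ = MᵀWz: [[8, 239/84]; [239/84, 11261/7056]]·[m, c]ᵀ = [4, 10/7]ᵀ.
det = 8·(11261/7056) − (239/84)² = 3663/784.
m = (4·(11261/7056) − (239/84)·(10/7))/(3663/784) = 16364/32967; c = (8·(10/7) − (239/84)·4)/(3663/784) = 112/10989.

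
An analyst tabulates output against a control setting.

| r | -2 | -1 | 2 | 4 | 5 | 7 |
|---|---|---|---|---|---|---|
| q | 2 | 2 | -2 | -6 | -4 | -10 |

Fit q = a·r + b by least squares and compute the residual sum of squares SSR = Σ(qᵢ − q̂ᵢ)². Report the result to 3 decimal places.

SSR = 8.520

Forming XᵀX = [[99, 15]; [15, 6]] and Xᵀq = [-124, -18]ᵀ gives XᵀX·[a, b]ᵀ = Xᵀq.
Eliminating b: 6·(row 1) − 15·(row 2) gives 369·a = 6·(-124) − 15·(-18) = -474, so a = -158/123.
Then b = ((-18) − 15·(-158/123))/6 = 26/123.
Residuals: -32/41, 62/123, 44/123, -44/41, 272/123, -50/41; SSR = 1048/123.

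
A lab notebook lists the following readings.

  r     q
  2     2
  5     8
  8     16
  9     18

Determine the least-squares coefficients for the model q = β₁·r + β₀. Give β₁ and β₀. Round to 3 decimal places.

β₁ = 2.333, β₀ = -3.000

The normal equations are: 174·β₁ + 24·β₀ = 334;  24·β₁ + 4·β₀ = 44.
(Σr·r = 174, Σr = 24, Σ1 = 4, Σr·q = 334, Σq = 44.)
det = 174·4 − 24² = 120.
β₁ = (334·4 − 24·44)/120 = 7/3; β₀ = (174·44 − 24·334)/120 = -3.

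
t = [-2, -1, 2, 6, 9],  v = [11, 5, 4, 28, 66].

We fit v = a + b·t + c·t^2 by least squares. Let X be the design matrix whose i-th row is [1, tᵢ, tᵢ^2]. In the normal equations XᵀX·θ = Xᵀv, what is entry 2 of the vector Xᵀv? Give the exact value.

743

Entry 2 ↔ basis t, so (Xᵀv)_{2} = Σᵢ (t)·vᵢ = (-2)·(11) + (-1)·(5) + (2)·(4) + (6)·(28) + (9)·(66) = 743.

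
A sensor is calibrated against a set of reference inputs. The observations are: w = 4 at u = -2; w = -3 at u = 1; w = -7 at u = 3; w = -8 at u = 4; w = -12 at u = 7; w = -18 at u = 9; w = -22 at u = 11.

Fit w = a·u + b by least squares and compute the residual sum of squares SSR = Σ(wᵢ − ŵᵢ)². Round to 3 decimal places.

SSR = 5.203

Normal-equation sums: Σu·u = 281, Σu = 33, Σ1 = 7.
Right-hand side: Σu·w = -552, Σw = -66.
Normal equations: [[281, 33]; [33, 7]]·[a, b]ᵀ = [-552, -66]ᵀ.
Eliminating b: 7·(row 1) − 33·(row 2) gives 878·a = 7·(-552) − 33·(-66) = -1686, so a = -843/439.
Then b = ((-66) − 33·(-843/439))/7 = -165/439.
Residuals: 235/439, -309/439, -379/439, 25/439, 798/439, -150/439, -220/439; SSR = 2284/439.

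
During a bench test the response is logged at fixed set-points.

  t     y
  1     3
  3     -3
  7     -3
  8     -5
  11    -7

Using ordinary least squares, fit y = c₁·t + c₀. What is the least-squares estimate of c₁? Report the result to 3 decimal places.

c₁ = -0.844

Setting ∂/∂c₁ … = 0 gives: 244·c₁ + 30·c₀ = -144;  30·c₁ + 5·c₀ = -15.
Eliminating c₀: 5·(row 1) − 30·(row 2) gives 320·c₁ = 5·(-144) − 30·(-15) = -270, so c₁ = -27/32.
Then c₀ = ((-15) − 30·(-27/32))/5 = 33/16.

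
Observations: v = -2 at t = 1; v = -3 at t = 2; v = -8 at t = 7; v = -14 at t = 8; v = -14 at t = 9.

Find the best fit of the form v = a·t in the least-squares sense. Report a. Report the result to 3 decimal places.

The normal system MᵀM·[a]ᵀ = Mᵀv is [[199]]·[a]ᵀ = [-302]ᵀ.
a = (-302)/199 = -1.51759.

a = -1.518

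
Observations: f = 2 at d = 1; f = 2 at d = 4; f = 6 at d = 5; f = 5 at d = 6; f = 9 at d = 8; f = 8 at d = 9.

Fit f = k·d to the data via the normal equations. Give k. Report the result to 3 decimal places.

k = 0.960

Normal-equation sums: Σd·d = 223.
For Aᵀf: Σd·f = 214.
Hence k = 214 / 223 ≈ 0.959641.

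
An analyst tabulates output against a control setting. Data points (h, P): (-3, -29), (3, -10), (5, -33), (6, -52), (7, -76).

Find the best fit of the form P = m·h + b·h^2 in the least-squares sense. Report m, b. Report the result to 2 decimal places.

m = 3.42, b = -2.03

From the data, Σh·h = 128, Σh·h^2 = 684, Σh^2·h^2 = 4484.
Moment sums: Σh·P = -952, Σh^2·P = -6772.
MᵀM·[m, b]ᵀ = MᵀP becomes [[128, 684]; [684, 4484]]·[m, b]ᵀ = [-952, -6772]ᵀ.
Eliminating b: 4484·(row 1) − 684·(row 2) gives 106096·m = 4484·(-952) − 684·(-6772) = 363280, so m = 1195/349.
Then b = ((-6772) − 684·(1195/349))/4484 = -13478/6631.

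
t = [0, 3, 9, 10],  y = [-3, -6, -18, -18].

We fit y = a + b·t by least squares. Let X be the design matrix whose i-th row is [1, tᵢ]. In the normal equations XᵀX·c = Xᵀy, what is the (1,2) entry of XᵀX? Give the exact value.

Row 1 ↔ basis 1, column 2 ↔ basis t, so (XᵀX)_{1,2} = Σᵢ t = (1)·(0) + (1)·(3) + (1)·(9) + (1)·(10) = 22.

22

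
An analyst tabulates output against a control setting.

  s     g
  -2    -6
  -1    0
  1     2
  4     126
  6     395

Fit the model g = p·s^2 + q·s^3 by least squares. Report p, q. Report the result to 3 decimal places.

Normal-equation sums: Σs^2·s^2 = 1570, Σs^2·s^3 = 8768, Σs^3·s^3 = 50818.
And Σs^2·g = 16214, Σs^3·g = 93434.
AᵀA·[p, q]ᵀ = Aᵀg becomes [[1570, 8768]; [8768, 50818]]·[p, q]ᵀ = [16214, 93434]ᵀ.
Δ = 1570·50818 − 8768² = 2906436.
p = (16214·50818 − 8768·93434)/2906436 = 1183435/726609; q = (1570·93434 − 8768·16214)/2906436 = 1131757/726609.

p = 1.629, q = 1.558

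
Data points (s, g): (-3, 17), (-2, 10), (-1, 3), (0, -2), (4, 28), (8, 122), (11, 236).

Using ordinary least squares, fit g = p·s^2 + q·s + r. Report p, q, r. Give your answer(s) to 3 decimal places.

Forming AᵀA = [[19091, 1871, 215]; [1871, 215, 17]; [215, 17, 7]] and Aᵀg = [37008, 3610, 414]ᵀ gives AᵀA·[p, q, r]ᵀ = Aᵀg.
Solving the 3×3 system (Gaussian elimination) gives p = 1236764/612201, q = -424241/612201, r = -249569/204067.

p = 2.020, q = -0.693, r = -1.223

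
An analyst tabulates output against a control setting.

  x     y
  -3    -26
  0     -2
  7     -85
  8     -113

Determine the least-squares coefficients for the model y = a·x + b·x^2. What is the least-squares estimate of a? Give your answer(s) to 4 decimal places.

a = 2.4213

The normal system AᵀA·[a, b]ᵀ = Aᵀy is [[122, 828]; [828, 6578]]·[a, b]ᵀ = [-1421, -11631]ᵀ.
det = 122·6578 − 828² = 116932.
a = ((-1421)·6578 − 828·(-11631))/116932 = 6155/2542; b = (122·(-11631) − 828·(-1421))/116932 = -121197/58466.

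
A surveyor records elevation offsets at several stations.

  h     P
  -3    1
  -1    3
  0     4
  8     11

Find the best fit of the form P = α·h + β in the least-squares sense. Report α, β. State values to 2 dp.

α = 0.90, β = 3.85

MᵀM·[α, β]ᵀ = MᵀP reads: 74·α + 4·β = 82;  4·α + 4·β = 19.
(Σh·h = 74, Σh = 4, Σ1 = 4, Σh·P = 82, ΣP = 19.)
det = 74·4 − 4² = 280.
α = (82·4 − 4·19)/280 = 9/10; β = (74·19 − 4·82)/280 = 77/20.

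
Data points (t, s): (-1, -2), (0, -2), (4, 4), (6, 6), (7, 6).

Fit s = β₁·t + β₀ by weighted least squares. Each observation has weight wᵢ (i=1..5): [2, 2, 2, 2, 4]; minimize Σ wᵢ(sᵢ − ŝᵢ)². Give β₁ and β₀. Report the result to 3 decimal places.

With design matrix M, MᵀWM = [[302, 46]; [46, 12]] and MᵀWs = [276, 36]ᵀ.
Δ = 302·12 − 46² = 1508.
β₁ = (276·12 − 46·36)/1508 = 414/377; β₀ = (302·36 − 46·276)/1508 = -456/377.

β₁ = 1.098, β₀ = -1.210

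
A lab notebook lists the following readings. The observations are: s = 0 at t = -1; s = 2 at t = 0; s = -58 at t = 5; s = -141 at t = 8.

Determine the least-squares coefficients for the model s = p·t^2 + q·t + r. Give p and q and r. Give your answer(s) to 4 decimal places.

p = -2.0167, q = -1.6461, r = 1.0639

The normal system AᵀA·[p, q, r]ᵀ = Aᵀs is [[4722, 636, 90]; [636, 90, 12]; [90, 12, 4]]·[p, q, r]ᵀ = [-10474, -1418, -197]ᵀ.
Row-reducing yields p = -7853/3894, q = -3205/1947, r = 1381/1298.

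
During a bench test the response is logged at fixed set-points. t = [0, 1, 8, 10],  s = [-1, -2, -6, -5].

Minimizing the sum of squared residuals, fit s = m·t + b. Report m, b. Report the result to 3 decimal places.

Forming MᵀM = [[165, 19]; [19, 4]] and Mᵀs = [-100, -14]ᵀ gives MᵀM·[m, b]ᵀ = Mᵀs.
Determinant 165·4 − 19² = 299.
m = ((-100)·4 − 19·(-14))/299 = -134/299; b = (165·(-14) − 19·(-100))/299 = -410/299.

m = -0.448, b = -1.371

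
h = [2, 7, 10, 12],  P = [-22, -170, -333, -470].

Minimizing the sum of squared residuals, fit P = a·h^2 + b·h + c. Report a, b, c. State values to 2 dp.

Compute the Gram sums: Σh^2·h^2 = 33153, Σh^2·h = 3079, Σh^2 = 297, Σh·h = 297, Σh = 31, Σ1 = 4.
Right-hand side: Σh^2·P = -109398, Σh·P = -10204, ΣP = -995.
Row-reducing yields a = -31291/10340, b = -25623/10340, c = -2507/517.

a = -3.03, b = -2.48, c = -4.85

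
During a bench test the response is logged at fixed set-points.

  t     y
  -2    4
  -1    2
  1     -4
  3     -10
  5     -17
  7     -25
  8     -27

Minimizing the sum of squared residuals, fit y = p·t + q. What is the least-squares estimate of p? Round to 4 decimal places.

The normal equations are: 153·p + 21·q = -520;  21·p + 7·q = -77.
(Σt·t = 153, Σt = 21, Σ1 = 7, Σt·y = -520, Σy = -77.)
Δ = 153·7 − 21² = 630.
p = ((-520)·7 − 21·(-77))/630 = -289/90; q = (153·(-77) − 21·(-520))/630 = -41/30.

p = -3.2111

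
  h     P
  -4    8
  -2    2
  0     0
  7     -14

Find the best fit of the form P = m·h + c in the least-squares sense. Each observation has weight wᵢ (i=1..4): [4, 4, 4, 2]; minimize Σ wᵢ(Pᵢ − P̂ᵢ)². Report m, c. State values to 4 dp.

m = -1.9398, c = -0.5284

The normal equations are: 178·m + (-10)·c = -340;  (-10)·m + 14·c = 12.
(Σwᵢ·h·h = 178, Σwᵢ·h = -10, Σwᵢ·1 = 14, Σwᵢ·h·P = -340, Σwᵢ·P = 12.)
Eliminating c: 14·(row 1) − (-10)·(row 2) gives 2392·m = 14·(-340) − (-10)·12 = -4640, so m = -580/299.
Then c = (12 − (-10)·(-580/299))/14 = -158/299.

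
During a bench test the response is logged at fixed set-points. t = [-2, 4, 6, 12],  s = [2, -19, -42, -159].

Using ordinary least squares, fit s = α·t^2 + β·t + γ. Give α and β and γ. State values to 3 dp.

α = -1.000, β = -1.500, γ = 3.000

Sums needed: Σt^2·t^2 = 22304, Σt^2·t = 2000, Σt^2 = 200, Σt·t = 200, Σt = 20, Σ1 = 4.
For Mᵀs: Σt^2·s = -24704, Σt·s = -2240, Σs = -218.
Inverting the 3×3 Gram matrix, [α, β, γ]ᵀ = [-1, -3/2, 3]ᵀ.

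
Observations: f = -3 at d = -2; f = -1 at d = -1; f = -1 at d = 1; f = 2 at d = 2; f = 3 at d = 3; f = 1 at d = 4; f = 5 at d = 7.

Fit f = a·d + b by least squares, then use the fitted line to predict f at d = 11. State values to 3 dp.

f̂ = 8.250

Entries of AᵀA: Σd·d = 84, Σd = 14, Σ1 = 7.
And Σd·f = 58, Σf = 6.
AᵀA·[a, b]ᵀ = Aᵀf becomes [[84, 14]; [14, 7]]·[a, b]ᵀ = [58, 6]ᵀ.
Δ = 84·7 − 14² = 392.
a = (58·7 − 14·6)/392 = 23/28; b = (84·6 − 14·58)/392 = -11/14.
At d = 11: f̂ = (23/28)·(11) + (-11/14)·(1) = 33/4.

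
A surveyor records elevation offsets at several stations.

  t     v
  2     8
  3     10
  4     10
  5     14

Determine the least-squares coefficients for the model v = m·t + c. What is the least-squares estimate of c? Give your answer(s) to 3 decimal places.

c = 4.200

Setting ∂/∂m … = 0 gives: 54·m + 14·c = 156;  14·m + 4·c = 42.
Δ = 54·4 − 14² = 20.
m = (156·4 − 14·42)/20 = 9/5; c = (54·42 − 14·156)/20 = 21/5.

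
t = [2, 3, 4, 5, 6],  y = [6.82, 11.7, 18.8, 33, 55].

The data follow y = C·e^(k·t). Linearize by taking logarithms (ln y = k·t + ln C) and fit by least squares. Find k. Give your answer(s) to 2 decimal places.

k = 0.52

Let Y = ln y. Fitting Y = k·t + ln C by least squares:
AᵀA = [[90.0000, 20.0000]; [20.0000, 5]], rhs = [64.4804, 14.8171]ᵀ  (here Σt = 20.0000, Σ(t)² = 90.0000, Σln y = 14.8171, Σt·ln y = 64.4804).
Solving (det = 50.0000): k = 0.52119, ln C = 0.87868.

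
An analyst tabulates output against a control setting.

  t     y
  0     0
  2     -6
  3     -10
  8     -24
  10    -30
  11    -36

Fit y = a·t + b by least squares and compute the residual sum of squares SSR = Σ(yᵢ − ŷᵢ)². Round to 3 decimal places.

SSR = 5.646

The normal equations are: 298·a + 34·b = -930;  34·a + 6·b = -106.
det = 298·6 − 34² = 632.
a = ((-930)·6 − 34·(-106))/632 = -247/79; b = (298·(-106) − 34·(-930))/632 = 4/79.
Residuals: -4/79, 16/79, -53/79, 76/79, 96/79, -131/79; SSR = 446/79.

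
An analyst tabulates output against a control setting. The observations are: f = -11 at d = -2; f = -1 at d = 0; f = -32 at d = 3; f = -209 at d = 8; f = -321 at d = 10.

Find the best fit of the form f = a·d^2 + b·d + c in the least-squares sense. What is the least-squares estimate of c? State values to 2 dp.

The normal equations are: 14193·a + 1531·b + 177·c = -45808;  1531·a + 177·b + 19·c = -4956;  177·a + 19·b + 5·c = -574.
(Σd^2·d^2 = 14193, Σd^2·d = 1531, Σd^2 = 177, Σd·d = 177, Σd = 19, Σ1 = 5, Σd^2·f = -45808, Σd·f = -4956, Σf = -574.)
Solving the 3×3 system (Gaussian elimination) gives a = -18081/5870, b = -3661/2935, c = -1197/1174.

c = -1.02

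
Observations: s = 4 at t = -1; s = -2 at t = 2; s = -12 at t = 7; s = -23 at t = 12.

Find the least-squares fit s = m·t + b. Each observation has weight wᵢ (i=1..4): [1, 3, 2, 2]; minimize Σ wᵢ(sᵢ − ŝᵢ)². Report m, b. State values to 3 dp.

The normal system MᵀWM·[m, b]ᵀ = MᵀWs is [[399, 43]; [43, 8]]·[m, b]ᵀ = [-736, -72]ᵀ.
det = 399·8 − 43² = 1343.
m = ((-736)·8 − 43·(-72))/1343 = -2792/1343; b = (399·(-72) − 43·(-736))/1343 = 2920/1343.

m = -2.079, b = 2.174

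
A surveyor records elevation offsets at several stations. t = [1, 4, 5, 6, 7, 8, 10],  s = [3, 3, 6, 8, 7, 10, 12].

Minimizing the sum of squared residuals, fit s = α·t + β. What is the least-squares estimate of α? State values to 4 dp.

Setting ∂/∂α … = 0 gives: 291·α + 41·β = 342;  41·α + 7·β = 49.
Eliminating β: 7·(row 1) − 41·(row 2) gives 356·α = 7·342 − 41·49 = 385, so α = 385/356.
Then β = (49 − 41·(385/356))/7 = 237/356.

α = 1.0815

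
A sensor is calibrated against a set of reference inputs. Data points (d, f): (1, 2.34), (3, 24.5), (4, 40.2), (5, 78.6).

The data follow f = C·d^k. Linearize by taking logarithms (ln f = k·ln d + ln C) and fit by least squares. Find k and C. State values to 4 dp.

k = 2.1375, C = 2.3136

Taking logs, ln f = k·ln d + ln C, so regress ln f on ln d.
XᵀX = [[5.7191, 4.0943]; [4.0943, 4]], rhs = [15.6591, 12.1071]ᵀ  (here Σln d = 4.0943, Σ(ln d)² = 5.7191, Σln f = 12.1071, Σln d·ln f = 15.6591).
Δ = 5.7191·4 − (4.0943)² = 6.1125; k = (15.6591·4 − 4.0943·12.1071)/6.1125 = 2.13754, ln C = (5.7191·12.1071 − 4.0943·15.6591)/6.1125 = 0.83881, so C = exp(0.83881) = 2.31361.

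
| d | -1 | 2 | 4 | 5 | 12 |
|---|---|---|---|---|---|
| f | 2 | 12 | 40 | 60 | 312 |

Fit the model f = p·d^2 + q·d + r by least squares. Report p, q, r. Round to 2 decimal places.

The normal equations are: 21634·p + 1924·q + 190·r = 47118;  1924·p + 190·q + 22·r = 4226;  190·p + 22·q + 5·r = 426.
(Σd^2·d^2 = 21634, Σd^2·d = 1924, Σd^2 = 190, Σd·d = 190, Σd = 22, Σ1 = 5, Σd^2·f = 47118, Σd·f = 4226, Σf = 426.)
Row-reducing yields p = 405169/199551, q = 305153/199551, r = 87550/66517.

p = 2.03, q = 1.53, r = 1.32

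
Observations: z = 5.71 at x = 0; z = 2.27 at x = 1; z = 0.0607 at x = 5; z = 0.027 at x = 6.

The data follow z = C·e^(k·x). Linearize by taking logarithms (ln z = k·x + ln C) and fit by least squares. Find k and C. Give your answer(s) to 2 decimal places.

Linearized form: ln z = k·x + ln C. From the 4 transformed points,
Σx = 12.0000, Σ(x)² = 62.0000, Σln z = -3.8517, Σx·ln z = -34.8608.
Normal system: [[62.0000, 12.0000]; [12.0000, 4]]·[k, ln C]ᵀ = [-34.8608, -3.8517]ᵀ.
Δ = 62.0000·4 − (12.0000)² = 104.0000; k = (-34.8608·4 − 12.0000·-3.8517)/104.0000 = -0.89637, ln C = (62.0000·-3.8517 − 12.0000·-34.8608)/104.0000 = 1.72617, so C = exp(1.72617) = 5.61912.

k = -0.90, C = 5.62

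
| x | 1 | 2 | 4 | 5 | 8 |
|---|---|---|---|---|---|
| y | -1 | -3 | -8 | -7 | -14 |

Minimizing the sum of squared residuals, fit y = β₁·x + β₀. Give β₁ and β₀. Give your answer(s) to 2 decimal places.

Compute the Gram sums: Σx·x = 110, Σx = 20, Σ1 = 5.
Moment sums: Σx·y = -186, Σy = -33.
So AᵀA·[β₁, β₀]ᵀ = Aᵀy: [[110, 20]; [20, 5]]·[β₁, β₀]ᵀ = [-186, -33]ᵀ.
Δ = 110·5 − 20² = 150.
β₁ = ((-186)·5 − 20·(-33))/150 = -9/5; β₀ = (110·(-33) − 20·(-186))/150 = 3/5.

β₁ = -1.80, β₀ = 0.60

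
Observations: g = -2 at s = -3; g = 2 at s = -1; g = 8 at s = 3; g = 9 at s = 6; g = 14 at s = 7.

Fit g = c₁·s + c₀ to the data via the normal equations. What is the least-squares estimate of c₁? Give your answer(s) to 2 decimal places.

c₁ = 1.40

Entries of AᵀA: Σs·s = 104, Σs = 12, Σ1 = 5.
And Σs·g = 180, Σg = 31.
Normal equations: [[104, 12]; [12, 5]]·[c₁, c₀]ᵀ = [180, 31]ᵀ.
Δ = 104·5 − 12² = 376.
c₁ = (180·5 − 12·31)/376 = 66/47; c₀ = (104·31 − 12·180)/376 = 133/47.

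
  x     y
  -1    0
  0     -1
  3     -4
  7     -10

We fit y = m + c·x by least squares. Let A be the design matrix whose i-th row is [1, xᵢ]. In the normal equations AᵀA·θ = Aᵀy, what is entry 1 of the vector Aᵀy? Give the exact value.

-15

Entry 1 ↔ basis 1, so (Aᵀy)_{1} = Σᵢ yᵢ = (1)·(0) + (1)·(-1) + (1)·(-4) + (1)·(-10) = -15.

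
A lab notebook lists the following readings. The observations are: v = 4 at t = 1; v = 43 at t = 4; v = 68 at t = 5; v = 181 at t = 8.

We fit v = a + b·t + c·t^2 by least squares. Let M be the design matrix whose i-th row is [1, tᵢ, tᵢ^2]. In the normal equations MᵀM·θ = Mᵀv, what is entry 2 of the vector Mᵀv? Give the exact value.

Entry 2 ↔ basis t, so (Mᵀv)_{2} = Σᵢ (t)·vᵢ = (1)·(4) + (4)·(43) + (5)·(68) + (8)·(181) = 1964.

1964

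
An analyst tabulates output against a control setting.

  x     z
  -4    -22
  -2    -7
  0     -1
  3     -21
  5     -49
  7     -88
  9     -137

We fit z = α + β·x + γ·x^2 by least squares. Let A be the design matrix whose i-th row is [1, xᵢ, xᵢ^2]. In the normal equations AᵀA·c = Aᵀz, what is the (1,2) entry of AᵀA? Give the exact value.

18

Row 1 ↔ basis 1, column 2 ↔ basis x, so (AᵀA)_{1,2} = Σᵢ x = (1)·(-4) + (1)·(-2) + (1)·(0) + (1)·(3) + (1)·(5) + (1)·(7) + (1)·(9) = 18.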